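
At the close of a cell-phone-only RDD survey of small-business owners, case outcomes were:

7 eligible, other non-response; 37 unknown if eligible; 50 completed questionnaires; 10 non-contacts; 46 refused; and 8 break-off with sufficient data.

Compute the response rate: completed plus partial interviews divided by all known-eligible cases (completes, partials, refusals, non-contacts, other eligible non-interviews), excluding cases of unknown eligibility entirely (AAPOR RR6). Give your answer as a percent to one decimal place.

Num: 50 + 8 = 58
Denom: 50 + 8 + 46 + 10 + 7 = 121
RR6 = 58 / 121 = 0.4793

47.9%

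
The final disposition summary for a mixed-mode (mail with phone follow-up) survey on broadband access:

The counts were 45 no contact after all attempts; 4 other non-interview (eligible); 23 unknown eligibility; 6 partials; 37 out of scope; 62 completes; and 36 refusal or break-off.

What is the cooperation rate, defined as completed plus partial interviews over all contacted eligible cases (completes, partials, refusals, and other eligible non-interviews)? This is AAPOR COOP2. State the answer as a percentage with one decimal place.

63.0%

Top → 62 + 6 = 68
Denominator → 62 + 6 + 36 + 4 = 108
COOP2 = 68 / 108 = 0.6296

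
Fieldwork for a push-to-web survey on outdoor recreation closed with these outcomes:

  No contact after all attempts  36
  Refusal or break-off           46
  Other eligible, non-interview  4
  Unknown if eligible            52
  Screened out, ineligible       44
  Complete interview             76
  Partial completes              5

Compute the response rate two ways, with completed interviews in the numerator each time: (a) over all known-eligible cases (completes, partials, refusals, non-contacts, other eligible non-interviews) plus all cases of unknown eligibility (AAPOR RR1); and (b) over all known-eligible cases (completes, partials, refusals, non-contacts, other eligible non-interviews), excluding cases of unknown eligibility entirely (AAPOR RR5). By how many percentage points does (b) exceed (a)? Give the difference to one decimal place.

10.8

Numerator = 76
Base = 76 + 5 + 46 + 36 + 4 + 52 = 219
RR1 = 76 / 219 = 0.3470
Base = 76 + 5 + 46 + 36 + 4 = 167
RR5 = 76 / 167 = 0.4551
Difference = 45.51 − 34.70 = 10.81 percentage points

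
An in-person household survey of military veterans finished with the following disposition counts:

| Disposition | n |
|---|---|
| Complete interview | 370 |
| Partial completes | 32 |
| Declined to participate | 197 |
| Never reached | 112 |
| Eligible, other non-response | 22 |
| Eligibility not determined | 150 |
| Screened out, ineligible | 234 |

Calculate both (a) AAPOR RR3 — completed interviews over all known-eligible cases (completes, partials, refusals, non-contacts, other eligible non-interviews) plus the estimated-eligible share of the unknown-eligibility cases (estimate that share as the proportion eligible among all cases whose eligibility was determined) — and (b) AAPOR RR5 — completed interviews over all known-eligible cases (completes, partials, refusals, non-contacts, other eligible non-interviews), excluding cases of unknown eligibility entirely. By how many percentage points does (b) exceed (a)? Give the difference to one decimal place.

6.8

Num = 370
Determined eligible = 370 + 32 + 197 + 112 + 22 = 733
e = 733 / (733 + 234) = 733 / 967 = 0.7580
e × U = 0.7580 × 150 = 113.70
Denominator = 733 + 113.70 = 846.70
RR3 = 370 / 846.70 = 0.4370
Denominator = 370 + 32 + 197 + 112 + 22 = 733
RR5 = 370 / 733 = 0.5048
Difference = 50.48 − 43.70 = 6.78 percentage points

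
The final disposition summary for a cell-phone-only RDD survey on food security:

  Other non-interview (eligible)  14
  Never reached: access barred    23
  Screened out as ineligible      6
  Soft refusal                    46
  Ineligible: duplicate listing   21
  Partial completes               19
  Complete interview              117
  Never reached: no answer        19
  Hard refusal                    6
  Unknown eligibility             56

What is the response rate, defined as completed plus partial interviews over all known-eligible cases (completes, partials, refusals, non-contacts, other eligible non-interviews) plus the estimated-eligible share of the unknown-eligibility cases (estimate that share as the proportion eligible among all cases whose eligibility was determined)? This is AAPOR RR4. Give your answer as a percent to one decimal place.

Declined to participate = 6 + 46 = 52
No answer / not reached = 19 + 23 = 42
Ineligible = 6 + 21 = 27
Num = 117 + 19 = 136
Eligible (known) = 117 + 19 + 52 + 42 + 14 = 244
e = 244 / (244 + 27) = 244 / 271 = 0.9004
Estimated eligible among unknowns = 0.9004 × 56 = 50.42
Denominator = 244 + 50.42 = 294.42
RR4 = 136 / 294.42 = 0.4619

46.2%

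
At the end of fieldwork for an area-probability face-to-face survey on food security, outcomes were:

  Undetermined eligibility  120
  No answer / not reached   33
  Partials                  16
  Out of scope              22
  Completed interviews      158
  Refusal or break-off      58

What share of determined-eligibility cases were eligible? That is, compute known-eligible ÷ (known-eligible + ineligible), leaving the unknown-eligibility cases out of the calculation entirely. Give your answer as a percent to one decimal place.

92.3%

Eligible (known): 158 + 16 + 58 + 33 = 265
e = 265 / (265 + 22) = 265 / 287 = 0.9233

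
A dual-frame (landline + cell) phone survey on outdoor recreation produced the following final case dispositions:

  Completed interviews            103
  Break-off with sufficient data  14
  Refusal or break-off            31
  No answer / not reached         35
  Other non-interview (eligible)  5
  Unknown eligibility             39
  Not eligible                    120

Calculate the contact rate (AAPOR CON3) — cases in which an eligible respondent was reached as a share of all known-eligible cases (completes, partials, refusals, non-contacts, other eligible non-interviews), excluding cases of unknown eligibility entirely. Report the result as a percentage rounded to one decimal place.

81.4%

Numerator: 103 + 14 + 31 + 5 = 153
Base: 103 + 14 + 31 + 35 + 5 = 188
CON3 = 153 / 188 = 0.8138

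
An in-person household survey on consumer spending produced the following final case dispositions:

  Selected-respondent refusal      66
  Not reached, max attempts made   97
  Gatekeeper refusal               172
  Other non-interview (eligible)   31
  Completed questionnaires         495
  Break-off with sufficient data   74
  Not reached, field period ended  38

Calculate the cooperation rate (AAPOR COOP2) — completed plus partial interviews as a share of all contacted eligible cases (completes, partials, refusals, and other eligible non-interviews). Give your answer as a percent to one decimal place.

Declined to participate = 172 + 66 = 238
No answer / not reached = 38 + 97 = 135
Top: 495 + 74 = 569
Denominator: 495 + 74 + 238 + 31 = 838
COOP2 = 569 / 838 = 0.6790

67.9%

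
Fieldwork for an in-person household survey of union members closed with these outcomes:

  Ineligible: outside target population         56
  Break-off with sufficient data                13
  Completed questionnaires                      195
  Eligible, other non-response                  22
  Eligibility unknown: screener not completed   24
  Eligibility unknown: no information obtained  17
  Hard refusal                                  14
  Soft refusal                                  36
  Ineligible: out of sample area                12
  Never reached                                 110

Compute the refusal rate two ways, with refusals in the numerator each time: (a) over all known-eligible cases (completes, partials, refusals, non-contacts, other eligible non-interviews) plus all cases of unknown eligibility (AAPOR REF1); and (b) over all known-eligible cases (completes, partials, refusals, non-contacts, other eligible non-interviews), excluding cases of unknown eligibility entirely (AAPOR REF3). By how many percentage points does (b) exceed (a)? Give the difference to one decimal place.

1.2

Declined to participate = 14 + 36 = 50
Eligibility not determined = 24 + 17 = 41
Out of scope = 56 + 12 = 68
Top = 50
Denom = 195 + 13 + 50 + 110 + 22 + 41 = 431
REF1 = 50 / 431 = 0.1160
Denom = 195 + 13 + 50 + 110 + 22 = 390
REF3 = 50 / 390 = 0.1282
Difference = 12.82 − 11.60 = 1.22 percentage points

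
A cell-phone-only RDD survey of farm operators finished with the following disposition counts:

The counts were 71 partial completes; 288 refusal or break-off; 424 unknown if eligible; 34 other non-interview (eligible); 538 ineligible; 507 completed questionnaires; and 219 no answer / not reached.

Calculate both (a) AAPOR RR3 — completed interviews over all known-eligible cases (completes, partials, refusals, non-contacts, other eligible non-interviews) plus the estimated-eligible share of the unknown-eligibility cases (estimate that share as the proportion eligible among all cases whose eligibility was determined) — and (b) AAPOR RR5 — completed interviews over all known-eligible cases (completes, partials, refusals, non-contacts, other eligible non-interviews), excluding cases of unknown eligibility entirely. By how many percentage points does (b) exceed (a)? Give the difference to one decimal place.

Num = 507
Known eligible = 507 + 71 + 288 + 219 + 34 = 1119
e = 1119 / (1119 + 538) = 1119 / 1657 = 0.6753
Eligible share of unknowns = 0.6753 × 424 = 286.33
Denom = 1119 + 286.33 = 1405.33
RR3 = 507 / 1405.33 = 0.3608
Denom = 507 + 71 + 288 + 219 + 34 = 1119
RR5 = 507 / 1119 = 0.4531
Difference = 45.31 − 36.08 = 9.23 percentage points

9.2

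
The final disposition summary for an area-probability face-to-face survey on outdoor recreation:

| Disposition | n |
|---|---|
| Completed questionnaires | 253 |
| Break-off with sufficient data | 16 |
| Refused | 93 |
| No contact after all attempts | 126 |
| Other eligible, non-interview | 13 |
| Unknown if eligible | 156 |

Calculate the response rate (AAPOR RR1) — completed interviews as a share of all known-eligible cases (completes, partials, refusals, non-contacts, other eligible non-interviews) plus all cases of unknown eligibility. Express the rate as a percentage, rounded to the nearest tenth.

38.5%

Numerator → 253
Denom → 253 + 16 + 93 + 126 + 13 + 156 = 657
RR1 = 253 / 657 = 0.3851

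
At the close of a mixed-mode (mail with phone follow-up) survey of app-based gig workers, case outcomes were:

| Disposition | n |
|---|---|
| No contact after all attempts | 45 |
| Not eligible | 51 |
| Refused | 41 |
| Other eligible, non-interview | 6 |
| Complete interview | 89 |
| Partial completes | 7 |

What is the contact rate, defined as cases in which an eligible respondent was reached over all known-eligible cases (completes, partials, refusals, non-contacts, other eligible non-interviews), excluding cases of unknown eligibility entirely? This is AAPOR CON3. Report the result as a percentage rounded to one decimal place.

Numerator: 89 + 7 + 41 + 6 = 143
Denominator: 89 + 7 + 41 + 45 + 6 = 188
CON3 = 143 / 188 = 0.7606

76.1%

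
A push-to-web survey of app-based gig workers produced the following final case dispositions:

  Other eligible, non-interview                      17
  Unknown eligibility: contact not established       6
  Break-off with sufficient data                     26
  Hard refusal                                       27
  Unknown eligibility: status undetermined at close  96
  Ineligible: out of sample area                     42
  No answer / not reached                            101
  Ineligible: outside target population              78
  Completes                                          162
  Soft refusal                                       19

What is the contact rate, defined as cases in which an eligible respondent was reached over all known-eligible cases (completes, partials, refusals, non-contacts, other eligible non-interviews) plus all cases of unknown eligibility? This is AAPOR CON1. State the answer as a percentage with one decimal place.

Refused = 27 + 19 = 46
Eligibility not determined = 6 + 96 = 102
Ineligible = 78 + 42 = 120
Num: 162 + 26 + 46 + 17 = 251
Denominator: 162 + 26 + 46 + 101 + 17 + 102 = 454
CON1 = 251 / 454 = 0.5529

55.3%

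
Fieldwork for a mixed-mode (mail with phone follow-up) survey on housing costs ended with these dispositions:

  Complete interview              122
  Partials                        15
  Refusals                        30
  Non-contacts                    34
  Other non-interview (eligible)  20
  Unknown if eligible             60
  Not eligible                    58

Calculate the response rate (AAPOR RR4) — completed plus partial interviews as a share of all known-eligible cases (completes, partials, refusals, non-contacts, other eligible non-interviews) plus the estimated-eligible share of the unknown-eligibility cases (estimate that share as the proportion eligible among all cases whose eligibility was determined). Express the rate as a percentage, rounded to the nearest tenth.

Numerator: 122 + 15 = 137
Eligible (known): 122 + 15 + 30 + 34 + 20 = 221
e = 221 / (221 + 58) = 221 / 279 = 0.7921
e × U: 0.7921 × 60 = 47.53
Denom: 221 + 47.53 = 268.53
RR4 = 137 / 268.53 = 0.5102

51.0%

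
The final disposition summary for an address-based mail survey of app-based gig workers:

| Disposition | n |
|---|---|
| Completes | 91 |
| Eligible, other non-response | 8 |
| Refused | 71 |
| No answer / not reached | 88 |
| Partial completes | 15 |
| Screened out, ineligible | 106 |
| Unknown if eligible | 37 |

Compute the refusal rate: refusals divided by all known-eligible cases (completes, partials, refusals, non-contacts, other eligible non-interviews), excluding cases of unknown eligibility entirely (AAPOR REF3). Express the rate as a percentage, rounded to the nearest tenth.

Top → 71
Denominator → 91 + 15 + 71 + 88 + 8 = 273
REF3 = 71 / 273 = 0.2601

26.0%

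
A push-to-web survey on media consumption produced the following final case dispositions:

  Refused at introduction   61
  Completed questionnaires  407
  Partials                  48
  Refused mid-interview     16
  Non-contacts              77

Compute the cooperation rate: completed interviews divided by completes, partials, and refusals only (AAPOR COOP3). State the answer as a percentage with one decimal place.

Refused = 61 + 16 = 77
Top: 407
Base: 407 + 48 + 77 = 532
COOP3 = 407 / 532 = 0.7650

76.5%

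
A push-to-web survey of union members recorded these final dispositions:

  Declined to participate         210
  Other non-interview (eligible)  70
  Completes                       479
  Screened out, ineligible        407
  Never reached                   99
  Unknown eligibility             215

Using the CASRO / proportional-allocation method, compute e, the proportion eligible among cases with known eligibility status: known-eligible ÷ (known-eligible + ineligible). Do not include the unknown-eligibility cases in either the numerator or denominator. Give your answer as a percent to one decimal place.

Determined eligible: 479 + 210 + 99 + 70 = 858
e = 858 / (858 + 407) = 858 / 1265 = 0.6783

67.8%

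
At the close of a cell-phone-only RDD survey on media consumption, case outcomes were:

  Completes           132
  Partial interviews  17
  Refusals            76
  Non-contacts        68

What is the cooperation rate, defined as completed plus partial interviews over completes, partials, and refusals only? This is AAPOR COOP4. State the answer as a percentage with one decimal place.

66.2%

Top → 132 + 17 = 149
Denominator → 132 + 17 + 76 = 225
COOP4 = 149 / 225 = 0.6622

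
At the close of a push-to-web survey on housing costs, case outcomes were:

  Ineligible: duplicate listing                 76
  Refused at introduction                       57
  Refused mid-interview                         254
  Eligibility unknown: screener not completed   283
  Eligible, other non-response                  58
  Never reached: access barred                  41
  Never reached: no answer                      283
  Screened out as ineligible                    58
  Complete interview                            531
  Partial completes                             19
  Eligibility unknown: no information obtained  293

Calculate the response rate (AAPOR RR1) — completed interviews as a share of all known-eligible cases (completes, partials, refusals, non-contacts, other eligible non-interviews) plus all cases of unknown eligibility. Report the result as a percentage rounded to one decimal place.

29.2%

Declined to participate = 57 + 254 = 311
No contact after all attempts = 283 + 41 = 324
Unknown if eligible = 283 + 293 = 576
Screened out, ineligible = 58 + 76 = 134
Top → 531
Base → 531 + 19 + 311 + 324 + 58 + 576 = 1819
RR1 = 531 / 1819 = 0.2919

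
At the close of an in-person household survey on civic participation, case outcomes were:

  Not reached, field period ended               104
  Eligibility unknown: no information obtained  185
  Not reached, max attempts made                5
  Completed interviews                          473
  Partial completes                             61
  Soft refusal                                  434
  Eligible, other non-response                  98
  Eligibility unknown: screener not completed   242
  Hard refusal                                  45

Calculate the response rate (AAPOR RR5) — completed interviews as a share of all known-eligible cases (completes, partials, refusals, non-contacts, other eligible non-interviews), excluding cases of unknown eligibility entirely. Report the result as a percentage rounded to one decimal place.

38.8%

Refusal or break-off = 45 + 434 = 479
Never reached = 104 + 5 = 109
Undetermined eligibility = 242 + 185 = 427
Num: 473
Base: 473 + 61 + 479 + 109 + 98 = 1220
RR5 = 473 / 1220 = 0.3877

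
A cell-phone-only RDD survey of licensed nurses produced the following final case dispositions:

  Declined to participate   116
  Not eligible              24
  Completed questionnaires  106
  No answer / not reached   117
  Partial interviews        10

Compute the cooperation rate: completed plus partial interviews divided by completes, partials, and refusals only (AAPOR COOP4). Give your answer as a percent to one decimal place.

Top: 106 + 10 = 116
Denom: 106 + 10 + 116 = 232
COOP4 = 116 / 232 = 0.5000

50.0%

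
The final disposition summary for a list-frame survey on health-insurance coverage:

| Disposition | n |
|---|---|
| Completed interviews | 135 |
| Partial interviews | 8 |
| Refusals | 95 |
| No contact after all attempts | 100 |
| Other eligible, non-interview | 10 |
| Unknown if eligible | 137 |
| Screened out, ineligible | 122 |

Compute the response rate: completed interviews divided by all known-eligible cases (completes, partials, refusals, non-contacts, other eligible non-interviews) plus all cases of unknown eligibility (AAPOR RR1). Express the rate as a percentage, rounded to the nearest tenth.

Top = 135
Base = 135 + 8 + 95 + 100 + 10 + 137 = 485
RR1 = 135 / 485 = 0.2784

27.8%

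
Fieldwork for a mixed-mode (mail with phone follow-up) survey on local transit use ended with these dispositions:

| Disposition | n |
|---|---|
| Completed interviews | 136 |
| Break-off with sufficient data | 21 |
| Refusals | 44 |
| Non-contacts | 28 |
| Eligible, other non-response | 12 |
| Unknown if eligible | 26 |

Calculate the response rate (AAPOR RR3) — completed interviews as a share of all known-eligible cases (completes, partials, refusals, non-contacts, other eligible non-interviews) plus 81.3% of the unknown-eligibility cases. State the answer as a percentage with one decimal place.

Num → 136
Eligible (known) → 136 + 21 + 44 + 28 + 12 = 241
e × U → 0.8130 × 26 = 21.14
Denominator → 241 + 21.14 = 262.14
RR3 = 136 / 262.14 = 0.5188

51.9%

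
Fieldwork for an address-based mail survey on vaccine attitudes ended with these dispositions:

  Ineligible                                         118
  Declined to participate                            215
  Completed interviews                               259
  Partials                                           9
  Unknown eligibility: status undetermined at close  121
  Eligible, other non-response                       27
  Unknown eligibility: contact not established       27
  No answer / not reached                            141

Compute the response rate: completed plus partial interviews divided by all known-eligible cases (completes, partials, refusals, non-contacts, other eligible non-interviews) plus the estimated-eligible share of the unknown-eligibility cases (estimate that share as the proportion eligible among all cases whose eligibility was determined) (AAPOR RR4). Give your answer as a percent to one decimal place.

Eligibility not determined = 27 + 121 = 148
Top → 259 + 9 = 268
Known eligible → 259 + 9 + 215 + 141 + 27 = 651
e = 651 / (651 + 118) = 651 / 769 = 0.8466
Eligible share of unknowns → 0.8466 × 148 = 125.30
Denom → 651 + 125.30 = 776.30
RR4 = 268 / 776.30 = 0.3452

34.5%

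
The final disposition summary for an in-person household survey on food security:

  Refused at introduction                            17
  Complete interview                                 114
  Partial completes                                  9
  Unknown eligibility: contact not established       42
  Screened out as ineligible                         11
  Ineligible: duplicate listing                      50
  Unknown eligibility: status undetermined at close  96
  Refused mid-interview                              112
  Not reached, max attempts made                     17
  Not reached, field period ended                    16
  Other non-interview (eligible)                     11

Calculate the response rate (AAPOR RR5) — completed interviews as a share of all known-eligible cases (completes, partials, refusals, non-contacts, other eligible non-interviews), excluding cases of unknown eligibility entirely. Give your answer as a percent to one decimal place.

38.5%

Refusals = 17 + 112 = 129
No contact after all attempts = 16 + 17 = 33
Unknown if eligible = 42 + 96 = 138
Not eligible = 11 + 50 = 61
Num: 114
Denominator: 114 + 9 + 129 + 33 + 11 = 296
RR5 = 114 / 296 = 0.3851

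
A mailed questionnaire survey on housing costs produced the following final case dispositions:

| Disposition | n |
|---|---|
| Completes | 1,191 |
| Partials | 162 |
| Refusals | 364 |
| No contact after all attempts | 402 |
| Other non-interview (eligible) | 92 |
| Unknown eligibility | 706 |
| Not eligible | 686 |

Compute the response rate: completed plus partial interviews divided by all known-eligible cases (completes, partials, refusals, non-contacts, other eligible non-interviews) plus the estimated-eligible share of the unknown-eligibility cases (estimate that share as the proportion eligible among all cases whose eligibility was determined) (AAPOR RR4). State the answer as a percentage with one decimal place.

Top: 1191 + 162 = 1353
Eligible (known): 1191 + 162 + 364 + 402 + 92 = 2211
e = 2211 / (2211 + 686) = 2211 / 2897 = 0.7632
e × U: 0.7632 × 706 = 538.82
Denominator: 2211 + 538.82 = 2749.82
RR4 = 1353 / 2749.82 = 0.4920

49.2%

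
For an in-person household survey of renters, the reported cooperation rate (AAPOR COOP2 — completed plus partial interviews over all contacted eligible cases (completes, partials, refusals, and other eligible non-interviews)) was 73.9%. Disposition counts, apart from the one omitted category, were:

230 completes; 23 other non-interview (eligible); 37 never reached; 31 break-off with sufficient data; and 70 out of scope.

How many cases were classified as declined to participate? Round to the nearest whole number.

Numerator → 230 + 31 = 261
COOP2 = 261 / D = 0.739
D = 261 / 0.739 = 353.2
Other denominator terms total 284
declined to participate = 353.2 − 284 ≈ 69

69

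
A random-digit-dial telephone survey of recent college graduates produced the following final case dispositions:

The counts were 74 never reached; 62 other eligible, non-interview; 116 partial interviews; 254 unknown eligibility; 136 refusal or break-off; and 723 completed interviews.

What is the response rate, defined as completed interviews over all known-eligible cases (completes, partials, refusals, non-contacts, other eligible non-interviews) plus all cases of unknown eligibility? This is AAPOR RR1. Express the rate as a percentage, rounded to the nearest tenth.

53.0%

Top = 723
Denominator = 723 + 116 + 136 + 74 + 62 + 254 = 1365
RR1 = 723 / 1365 = 0.5297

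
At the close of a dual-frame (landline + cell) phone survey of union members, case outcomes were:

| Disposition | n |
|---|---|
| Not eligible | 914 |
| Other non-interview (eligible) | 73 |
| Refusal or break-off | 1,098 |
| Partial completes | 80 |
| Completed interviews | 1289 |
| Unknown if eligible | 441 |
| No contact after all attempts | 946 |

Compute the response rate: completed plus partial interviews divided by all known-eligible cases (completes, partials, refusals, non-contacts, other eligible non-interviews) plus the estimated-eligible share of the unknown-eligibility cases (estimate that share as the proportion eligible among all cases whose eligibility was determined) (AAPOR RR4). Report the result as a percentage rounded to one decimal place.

35.7%

Top: 1289 + 80 = 1369
Known eligible: 1289 + 80 + 1098 + 946 + 73 = 3486
e = 3486 / (3486 + 914) = 3486 / 4400 = 0.7923
Estimated eligible among unknowns: 0.7923 × 441 = 349.40
Denominator: 3486 + 349.40 = 3835.40
RR4 = 1369 / 3835.40 = 0.3569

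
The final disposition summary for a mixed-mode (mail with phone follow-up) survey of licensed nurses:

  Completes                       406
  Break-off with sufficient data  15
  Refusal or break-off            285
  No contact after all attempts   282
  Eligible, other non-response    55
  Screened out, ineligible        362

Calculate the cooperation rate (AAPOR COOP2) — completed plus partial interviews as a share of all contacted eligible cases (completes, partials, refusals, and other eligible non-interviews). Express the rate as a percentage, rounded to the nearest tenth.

Top → 406 + 15 = 421
Base → 406 + 15 + 285 + 55 = 761
COOP2 = 421 / 761 = 0.5532

55.3%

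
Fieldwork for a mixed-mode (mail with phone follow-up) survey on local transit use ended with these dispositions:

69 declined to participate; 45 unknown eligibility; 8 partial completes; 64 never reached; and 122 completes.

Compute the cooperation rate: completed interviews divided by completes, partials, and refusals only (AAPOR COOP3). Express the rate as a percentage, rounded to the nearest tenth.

Numerator: 122
Denominator: 122 + 8 + 69 = 199
COOP3 = 122 / 199 = 0.6131

61.3%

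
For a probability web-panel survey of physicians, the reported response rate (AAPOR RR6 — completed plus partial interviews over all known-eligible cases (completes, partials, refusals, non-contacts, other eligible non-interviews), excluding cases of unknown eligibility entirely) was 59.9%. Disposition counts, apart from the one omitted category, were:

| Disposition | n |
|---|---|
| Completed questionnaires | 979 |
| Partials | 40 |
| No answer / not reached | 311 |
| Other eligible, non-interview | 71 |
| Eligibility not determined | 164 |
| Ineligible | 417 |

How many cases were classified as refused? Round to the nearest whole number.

300

Top = 979 + 40 = 1019
RR6 = 1019 / D = 0.599
D = 1019 / 0.599 = 1701.2
Rest of base = 1401
refused = 1701.2 − 1401 ≈ 300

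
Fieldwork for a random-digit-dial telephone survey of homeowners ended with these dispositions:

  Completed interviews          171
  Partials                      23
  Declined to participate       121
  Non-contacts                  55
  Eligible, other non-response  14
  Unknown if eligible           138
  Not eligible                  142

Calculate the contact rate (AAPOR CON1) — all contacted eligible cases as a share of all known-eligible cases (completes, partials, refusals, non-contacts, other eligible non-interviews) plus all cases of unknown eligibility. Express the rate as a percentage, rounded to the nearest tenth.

Numerator = 171 + 23 + 121 + 14 = 329
Base = 171 + 23 + 121 + 55 + 14 + 138 = 522
CON1 = 329 / 522 = 0.6303

63.0%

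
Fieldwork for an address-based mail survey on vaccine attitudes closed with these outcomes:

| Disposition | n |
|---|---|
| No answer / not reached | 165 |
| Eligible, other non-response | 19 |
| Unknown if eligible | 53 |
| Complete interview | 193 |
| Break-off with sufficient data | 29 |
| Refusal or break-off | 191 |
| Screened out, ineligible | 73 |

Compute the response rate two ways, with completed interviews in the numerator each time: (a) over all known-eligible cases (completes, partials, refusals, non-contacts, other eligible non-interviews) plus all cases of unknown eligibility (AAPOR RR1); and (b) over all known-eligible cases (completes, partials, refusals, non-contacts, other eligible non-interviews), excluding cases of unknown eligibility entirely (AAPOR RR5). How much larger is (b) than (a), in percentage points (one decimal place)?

2.6

Numerator → 193
Denom → 193 + 29 + 191 + 165 + 19 + 53 = 650
RR1 = 193 / 650 = 0.2969
Denom → 193 + 29 + 191 + 165 + 19 = 597
RR5 = 193 / 597 = 0.3233
Difference = 32.33 − 29.69 = 2.64 percentage points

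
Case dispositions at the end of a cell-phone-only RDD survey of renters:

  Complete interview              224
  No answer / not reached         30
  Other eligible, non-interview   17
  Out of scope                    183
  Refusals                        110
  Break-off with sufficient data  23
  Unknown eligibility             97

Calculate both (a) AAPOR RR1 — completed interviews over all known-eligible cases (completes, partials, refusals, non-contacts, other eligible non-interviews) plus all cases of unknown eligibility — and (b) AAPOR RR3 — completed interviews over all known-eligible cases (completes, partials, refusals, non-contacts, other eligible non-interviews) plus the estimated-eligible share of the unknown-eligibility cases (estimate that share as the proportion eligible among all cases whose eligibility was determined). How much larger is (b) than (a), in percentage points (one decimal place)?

Numerator: 224
Denominator: 224 + 23 + 110 + 30 + 17 + 97 = 501
RR1 = 224 / 501 = 0.4471
Known eligible: 224 + 23 + 110 + 30 + 17 = 404
e = 404 / (404 + 183) = 404 / 587 = 0.6882
Eligible share of unknowns: 0.6882 × 97 = 66.76
Denominator: 404 + 66.76 = 470.76
RR3 = 224 / 470.76 = 0.4758
Difference = 47.58 − 44.71 = 2.87 percentage points

2.9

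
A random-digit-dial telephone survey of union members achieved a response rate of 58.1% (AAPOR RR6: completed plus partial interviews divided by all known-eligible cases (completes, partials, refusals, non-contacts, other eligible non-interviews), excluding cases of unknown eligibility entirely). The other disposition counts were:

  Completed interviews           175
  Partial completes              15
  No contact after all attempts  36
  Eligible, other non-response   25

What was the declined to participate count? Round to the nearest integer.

Num = 175 + 15 = 190
RR6 = 190 / D = 0.581
D = 190 / 0.581 = 327.0
Rest of base = 251
declined to participate = 327.0 − 251 ≈ 76

76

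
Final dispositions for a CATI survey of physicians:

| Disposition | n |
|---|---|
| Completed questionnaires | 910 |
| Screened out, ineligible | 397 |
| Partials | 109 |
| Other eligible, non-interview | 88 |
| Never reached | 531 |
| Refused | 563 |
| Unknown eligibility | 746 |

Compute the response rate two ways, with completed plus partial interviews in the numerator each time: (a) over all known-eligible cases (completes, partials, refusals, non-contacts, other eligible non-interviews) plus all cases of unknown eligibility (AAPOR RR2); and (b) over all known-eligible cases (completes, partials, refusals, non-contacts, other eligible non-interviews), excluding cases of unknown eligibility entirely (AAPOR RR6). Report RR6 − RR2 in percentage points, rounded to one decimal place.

Num = 910 + 109 = 1019
Denom = 910 + 109 + 563 + 531 + 88 + 746 = 2947
RR2 = 1019 / 2947 = 0.3458
Denom = 910 + 109 + 563 + 531 + 88 = 2201
RR6 = 1019 / 2201 = 0.4630
Difference = 46.30 − 34.58 = 11.72 percentage points

11.7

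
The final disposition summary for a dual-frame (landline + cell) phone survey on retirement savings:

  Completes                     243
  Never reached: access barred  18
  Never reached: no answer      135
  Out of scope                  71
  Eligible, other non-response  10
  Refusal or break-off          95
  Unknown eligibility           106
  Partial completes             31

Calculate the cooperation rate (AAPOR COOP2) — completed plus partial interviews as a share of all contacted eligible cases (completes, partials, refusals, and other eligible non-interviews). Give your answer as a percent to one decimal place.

Never reached = 135 + 18 = 153
Numerator: 243 + 31 = 274
Base: 243 + 31 + 95 + 10 = 379
COOP2 = 274 / 379 = 0.7230

72.3%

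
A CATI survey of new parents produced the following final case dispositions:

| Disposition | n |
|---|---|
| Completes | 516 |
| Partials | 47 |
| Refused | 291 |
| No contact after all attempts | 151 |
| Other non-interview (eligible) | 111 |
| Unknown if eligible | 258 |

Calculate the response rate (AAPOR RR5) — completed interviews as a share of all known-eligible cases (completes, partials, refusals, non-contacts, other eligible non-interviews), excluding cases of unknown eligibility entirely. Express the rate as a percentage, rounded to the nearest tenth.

46.2%

Top: 516
Denominator: 516 + 47 + 291 + 151 + 111 = 1116
RR5 = 516 / 1116 = 0.4624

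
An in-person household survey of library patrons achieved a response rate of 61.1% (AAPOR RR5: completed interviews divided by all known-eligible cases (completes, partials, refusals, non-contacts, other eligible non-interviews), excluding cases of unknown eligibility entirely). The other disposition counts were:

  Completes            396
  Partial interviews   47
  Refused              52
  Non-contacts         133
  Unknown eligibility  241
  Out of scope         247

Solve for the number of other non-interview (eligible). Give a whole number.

RR5 = 396 / D = 0.611
D = 396 / 0.611 = 648.1
Other denominator terms total 628
other non-interview (eligible) = 648.1 − 628 ≈ 20

20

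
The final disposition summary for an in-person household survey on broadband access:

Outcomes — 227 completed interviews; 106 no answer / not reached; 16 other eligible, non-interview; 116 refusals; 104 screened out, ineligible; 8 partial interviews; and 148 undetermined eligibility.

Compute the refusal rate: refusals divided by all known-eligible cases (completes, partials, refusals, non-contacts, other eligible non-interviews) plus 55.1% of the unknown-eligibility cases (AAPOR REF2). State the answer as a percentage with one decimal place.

20.9%

Top: 116
Eligible (known): 227 + 8 + 116 + 106 + 16 = 473
Eligible share of unknowns: 0.5510 × 148 = 81.55
Base: 473 + 81.55 = 554.55
REF2 = 116 / 554.55 = 0.2092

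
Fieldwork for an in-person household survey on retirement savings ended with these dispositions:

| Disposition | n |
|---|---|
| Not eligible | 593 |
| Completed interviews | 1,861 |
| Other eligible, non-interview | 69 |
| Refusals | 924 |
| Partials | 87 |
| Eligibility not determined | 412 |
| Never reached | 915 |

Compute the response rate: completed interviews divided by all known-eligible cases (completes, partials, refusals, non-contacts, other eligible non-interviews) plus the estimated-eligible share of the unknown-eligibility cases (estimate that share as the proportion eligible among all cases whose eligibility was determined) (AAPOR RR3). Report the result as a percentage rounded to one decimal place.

Top = 1861
Determined eligible = 1861 + 87 + 924 + 915 + 69 = 3856
e = 3856 / (3856 + 593) = 3856 / 4449 = 0.8667
Estimated eligible among unknowns = 0.8667 × 412 = 357.08
Base = 3856 + 357.08 = 4213.08
RR3 = 1861 / 4213.08 = 0.4417

44.2%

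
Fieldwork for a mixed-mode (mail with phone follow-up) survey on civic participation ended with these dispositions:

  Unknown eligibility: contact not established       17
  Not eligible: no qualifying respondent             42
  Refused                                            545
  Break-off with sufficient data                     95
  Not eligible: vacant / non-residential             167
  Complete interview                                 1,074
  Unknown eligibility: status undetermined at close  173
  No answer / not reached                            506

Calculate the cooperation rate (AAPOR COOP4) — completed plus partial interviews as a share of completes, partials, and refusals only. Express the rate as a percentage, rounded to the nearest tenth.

68.2%

Unknown if eligible = 17 + 173 = 190
Screened out, ineligible = 42 + 167 = 209
Numerator: 1074 + 95 = 1169
Denom: 1074 + 95 + 545 = 1714
COOP4 = 1169 / 1714 = 0.6820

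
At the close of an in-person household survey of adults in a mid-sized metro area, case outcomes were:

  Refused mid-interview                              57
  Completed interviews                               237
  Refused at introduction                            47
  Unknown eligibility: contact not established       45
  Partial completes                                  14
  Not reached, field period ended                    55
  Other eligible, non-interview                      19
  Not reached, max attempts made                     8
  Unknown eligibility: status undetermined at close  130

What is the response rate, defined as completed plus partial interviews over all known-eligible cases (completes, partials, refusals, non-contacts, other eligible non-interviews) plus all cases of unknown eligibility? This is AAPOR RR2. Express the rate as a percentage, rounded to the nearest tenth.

41.0%

Declined to participate = 47 + 57 = 104
No contact after all attempts = 55 + 8 = 63
Undetermined eligibility = 45 + 130 = 175
Top: 237 + 14 = 251
Base: 237 + 14 + 104 + 63 + 19 + 175 = 612
RR2 = 251 / 612 = 0.4101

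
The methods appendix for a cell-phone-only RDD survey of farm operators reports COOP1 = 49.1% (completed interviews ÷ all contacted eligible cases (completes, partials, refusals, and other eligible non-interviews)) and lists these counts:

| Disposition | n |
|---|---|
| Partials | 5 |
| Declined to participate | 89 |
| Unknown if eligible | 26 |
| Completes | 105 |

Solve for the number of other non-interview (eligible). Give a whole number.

COOP1 = 105 / D = 0.491
D = 105 / 0.491 = 213.8
Remaining denominator categories sum to 199
other non-interview (eligible) = 213.8 − 199 ≈ 15

15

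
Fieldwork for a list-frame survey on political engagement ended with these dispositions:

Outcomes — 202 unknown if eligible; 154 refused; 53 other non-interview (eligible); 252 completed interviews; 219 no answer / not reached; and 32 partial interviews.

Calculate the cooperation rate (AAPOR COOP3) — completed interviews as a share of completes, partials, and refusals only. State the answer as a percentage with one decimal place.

Num → 252
Denom → 252 + 32 + 154 = 438
COOP3 = 252 / 438 = 0.5753

57.5%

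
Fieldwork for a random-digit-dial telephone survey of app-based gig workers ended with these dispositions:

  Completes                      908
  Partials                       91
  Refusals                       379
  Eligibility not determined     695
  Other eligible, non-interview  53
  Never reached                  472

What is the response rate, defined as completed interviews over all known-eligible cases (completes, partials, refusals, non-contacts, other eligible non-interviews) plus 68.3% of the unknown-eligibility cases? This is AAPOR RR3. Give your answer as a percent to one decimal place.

38.2%

Numerator: 908
Known eligible: 908 + 91 + 379 + 472 + 53 = 1903
Eligible share of unknowns: 0.6830 × 695 = 474.69
Denominator: 1903 + 474.69 = 2377.69
RR3 = 908 / 2377.69 = 0.3819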